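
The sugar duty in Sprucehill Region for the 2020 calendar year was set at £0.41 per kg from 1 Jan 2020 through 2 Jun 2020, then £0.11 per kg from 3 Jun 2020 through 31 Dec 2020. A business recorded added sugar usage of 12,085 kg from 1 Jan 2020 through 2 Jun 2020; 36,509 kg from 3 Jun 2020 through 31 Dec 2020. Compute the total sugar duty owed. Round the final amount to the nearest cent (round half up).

£8,970.84

1 Jan – 2 Jun 2020: 12,085 kg at £0.41/kg → £4,954.85
3 Jun – 31 Dec 2020: 36,509 kg at £0.11/kg → £4,015.99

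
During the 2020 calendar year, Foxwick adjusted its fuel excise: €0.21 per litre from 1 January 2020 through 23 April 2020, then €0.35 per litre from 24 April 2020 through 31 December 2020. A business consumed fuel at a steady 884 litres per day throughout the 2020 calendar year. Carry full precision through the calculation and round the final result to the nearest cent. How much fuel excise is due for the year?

1 January – 23 April 2020: 114 days × 884 litres/day = 100,776 litres at €0.21/litre → €21162.96
24 April – 31 December 2020: 252 days × 884 litres/day = 222,768 litres at €0.35/litre → €77968.80

€99131.76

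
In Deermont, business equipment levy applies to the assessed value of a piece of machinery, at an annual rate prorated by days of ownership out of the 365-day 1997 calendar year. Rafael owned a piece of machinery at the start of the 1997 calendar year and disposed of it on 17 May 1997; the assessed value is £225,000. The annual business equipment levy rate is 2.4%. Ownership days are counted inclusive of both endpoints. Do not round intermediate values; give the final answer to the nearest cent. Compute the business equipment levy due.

Days held (1 Jan – 17 May 1997): 137 out of 365
Tax = £225,000 × 2.4% × 137/365 = £2,026.8493

£2,026.85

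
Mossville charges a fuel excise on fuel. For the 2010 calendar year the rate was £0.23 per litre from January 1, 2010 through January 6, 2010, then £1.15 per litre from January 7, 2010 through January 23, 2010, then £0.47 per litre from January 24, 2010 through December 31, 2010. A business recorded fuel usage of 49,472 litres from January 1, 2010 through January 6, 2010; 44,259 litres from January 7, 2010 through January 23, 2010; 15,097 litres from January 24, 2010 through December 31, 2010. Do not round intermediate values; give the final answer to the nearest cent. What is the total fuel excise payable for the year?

January 1 – January 6, 2010: 49,472 litres at £0.23/litre → £11378.56
January 7 – January 23, 2010: 44,259 litres at £1.15/litre → £50897.85
January 24 – December 31, 2010: 15,097 litres at £0.47/litre → £7095.59

£69372.00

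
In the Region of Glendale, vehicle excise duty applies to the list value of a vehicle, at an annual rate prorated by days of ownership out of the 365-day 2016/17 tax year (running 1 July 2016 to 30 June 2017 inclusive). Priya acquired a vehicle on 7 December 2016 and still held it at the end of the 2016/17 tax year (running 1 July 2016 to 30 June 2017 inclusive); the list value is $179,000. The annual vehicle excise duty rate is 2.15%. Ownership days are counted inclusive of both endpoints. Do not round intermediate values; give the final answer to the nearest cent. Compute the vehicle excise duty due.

$2,172.03

Days held (7 December 2016 – 30 June 2017): 206 out of 365
Tax = $179,000 × 2.15% × 206/365 = $2,172.0301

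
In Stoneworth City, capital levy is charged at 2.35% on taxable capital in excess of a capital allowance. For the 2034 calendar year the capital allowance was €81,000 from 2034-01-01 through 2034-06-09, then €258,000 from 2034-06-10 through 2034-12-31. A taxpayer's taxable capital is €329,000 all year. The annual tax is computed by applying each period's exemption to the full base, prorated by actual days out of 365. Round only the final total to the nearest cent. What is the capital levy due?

2034-01-01 to 2034-06-09: 160 days, exemption €81,000 → (€329,000 − €81,000) × 2.35% × 160/365 = €2,554.7397
2034-06-10 to 2034-12-31: 205 days, exemption €258,000 → (€329,000 − €258,000) × 2.35% × 205/365 = €937.1027
Total = €3,491.8425

€3,491.84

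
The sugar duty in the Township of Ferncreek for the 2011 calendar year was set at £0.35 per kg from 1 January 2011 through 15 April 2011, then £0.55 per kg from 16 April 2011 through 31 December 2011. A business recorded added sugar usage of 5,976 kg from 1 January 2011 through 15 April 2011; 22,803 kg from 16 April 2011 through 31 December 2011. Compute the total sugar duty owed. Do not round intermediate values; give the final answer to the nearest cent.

1 January – 15 April 2011: 5,976 kg at £0.35/kg → £2,091.60
16 April – 31 December 2011: 22,803 kg at £0.55/kg → £12,541.65

£14,633.25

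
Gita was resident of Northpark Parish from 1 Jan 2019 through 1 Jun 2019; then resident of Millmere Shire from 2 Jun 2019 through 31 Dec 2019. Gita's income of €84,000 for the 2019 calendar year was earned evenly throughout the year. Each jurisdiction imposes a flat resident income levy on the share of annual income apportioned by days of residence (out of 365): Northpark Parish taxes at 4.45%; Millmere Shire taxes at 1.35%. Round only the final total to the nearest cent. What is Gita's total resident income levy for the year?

€2,218.41

Northpark Parish, 1 Jan – 1 Jun 2019: 152 days → €84,000 × 4.45% × 152/365 = €1,556.6466
Millmere Shire, 2 Jun – 31 Dec 2019: 213 days → €84,000 × 1.35% × 213/365 = €661.7589
Total = €2,218.4055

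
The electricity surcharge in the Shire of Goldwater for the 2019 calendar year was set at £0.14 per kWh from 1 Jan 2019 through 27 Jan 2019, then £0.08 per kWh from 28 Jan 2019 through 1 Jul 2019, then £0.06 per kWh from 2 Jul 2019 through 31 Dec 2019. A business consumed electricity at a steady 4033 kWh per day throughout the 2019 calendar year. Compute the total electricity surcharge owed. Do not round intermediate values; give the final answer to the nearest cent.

£109,536.28

1 Jan – 27 Jan 2019: 27 days × 4033 kWh/day = 108,891 kWh at £0.14/kWh → £15,244.74
28 Jan – 1 Jul 2019: 155 days × 4033 kWh/day = 625,115 kWh at £0.08/kWh → £50,009.20
2 Jul – 31 Dec 2019: 183 days × 4033 kWh/day = 738,039 kWh at £0.06/kWh → £44,282.34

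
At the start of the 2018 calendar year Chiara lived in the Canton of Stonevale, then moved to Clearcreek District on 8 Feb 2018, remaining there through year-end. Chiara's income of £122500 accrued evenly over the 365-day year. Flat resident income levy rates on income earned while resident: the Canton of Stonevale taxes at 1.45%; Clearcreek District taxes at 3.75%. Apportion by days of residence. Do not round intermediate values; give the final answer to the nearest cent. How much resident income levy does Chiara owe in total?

The Canton of Stonevale, 1 Jan – 7 Feb 2018: 38 days → £122500 × 1.45% × 38/365 = £184.9247
Clearcreek District, 8 Feb – 31 Dec 2018: 327 days → £122500 × 3.75% × 327/365 = £4115.4966
Total = £4300.4212

£4300.42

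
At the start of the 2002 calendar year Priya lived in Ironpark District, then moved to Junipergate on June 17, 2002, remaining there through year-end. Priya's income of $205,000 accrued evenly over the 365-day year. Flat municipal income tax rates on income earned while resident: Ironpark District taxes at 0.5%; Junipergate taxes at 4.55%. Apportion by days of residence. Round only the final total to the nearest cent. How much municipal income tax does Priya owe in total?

Ironpark District, January 1 – June 16, 2002: 167 days → $205,000 × 0.5% × 167/365 = $468.9726
Junipergate, June 17 – December 31, 2002: 198 days → $205,000 × 4.55% × 198/365 = $5,059.8493
Total = $5,528.8219

$5,528.82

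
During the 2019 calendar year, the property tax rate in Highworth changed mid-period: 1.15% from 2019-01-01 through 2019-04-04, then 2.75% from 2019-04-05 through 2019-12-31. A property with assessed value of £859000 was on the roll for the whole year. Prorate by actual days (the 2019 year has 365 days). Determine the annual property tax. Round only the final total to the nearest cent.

2019-01-01 to 2019-04-04: 94 days at 1.15% → £859000 × 1.15% × 94/365 = £2544.0521
2019-04-05 to 2019-12-31: 271 days at 2.75% → £859000 × 2.75% × 271/365 = £17538.8973
Total = £20082.9493

£20082.95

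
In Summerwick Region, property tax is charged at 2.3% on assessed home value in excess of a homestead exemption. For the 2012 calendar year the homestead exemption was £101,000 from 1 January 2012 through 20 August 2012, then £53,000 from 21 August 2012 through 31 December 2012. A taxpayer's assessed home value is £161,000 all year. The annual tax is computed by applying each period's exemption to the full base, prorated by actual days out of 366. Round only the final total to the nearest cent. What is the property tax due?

1 January – 20 August 2012: 233 days, exemption £101,000 → (£161,000 − £101,000) × 2.3% × 233/366 = £878.5246
21 August – 31 December 2012: 133 days, exemption £53,000 → (£161,000 − £53,000) × 2.3% × 133/366 = £902.6557
Total = £1,781.1803

£1,781.18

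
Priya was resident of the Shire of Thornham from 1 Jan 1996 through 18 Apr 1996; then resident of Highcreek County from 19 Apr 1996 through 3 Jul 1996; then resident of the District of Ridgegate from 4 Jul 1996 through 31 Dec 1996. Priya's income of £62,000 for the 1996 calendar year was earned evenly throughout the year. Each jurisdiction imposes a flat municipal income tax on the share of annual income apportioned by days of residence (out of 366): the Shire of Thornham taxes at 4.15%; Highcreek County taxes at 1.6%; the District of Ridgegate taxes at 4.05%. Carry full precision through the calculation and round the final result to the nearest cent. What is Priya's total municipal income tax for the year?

The Shire of Thornham, 1 Jan – 18 Apr 1996: 109 days → £62,000 × 4.15% × 109/366 = £766.2760
Highcreek County, 19 Apr – 3 Jul 1996: 76 days → £62,000 × 1.6% × 76/366 = £205.9891
The District of Ridgegate, 4 Jul – 31 Dec 1996: 181 days → £62,000 × 4.05% × 181/366 = £1,241.7787
Total = £2,214.0437

£2,214.04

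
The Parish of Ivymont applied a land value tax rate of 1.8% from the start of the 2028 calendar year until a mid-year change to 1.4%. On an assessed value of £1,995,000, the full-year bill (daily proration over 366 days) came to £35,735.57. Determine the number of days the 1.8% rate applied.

358 days

Let d = days at the first rate; then 366 − d days at the second rate.
£1,995,000 × [1.8%·d + 1.4%·(366−d)] / 366 = £35,735.57
Solving gives d = 358, so the new rate took effect on 24 December 2028.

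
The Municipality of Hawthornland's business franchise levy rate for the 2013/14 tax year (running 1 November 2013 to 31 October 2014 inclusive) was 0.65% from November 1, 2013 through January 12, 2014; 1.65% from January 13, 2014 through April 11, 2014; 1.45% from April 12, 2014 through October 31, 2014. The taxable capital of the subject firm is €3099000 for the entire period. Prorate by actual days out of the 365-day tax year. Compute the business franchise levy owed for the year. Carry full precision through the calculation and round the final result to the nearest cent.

November 1, 2013 – January 12, 2014: 73 days at 0.65% → €3099000 × 0.65% × 73/365 = €4028.7000
January 13 – April 11, 2014: 89 days at 1.65% → €3099000 × 1.65% × 89/365 = €12468.1685
April 12 – October 31, 2014: 203 days at 1.45% → €3099000 × 1.45% × 203/365 = €24991.5247
Total = €41488.3932

€41488.39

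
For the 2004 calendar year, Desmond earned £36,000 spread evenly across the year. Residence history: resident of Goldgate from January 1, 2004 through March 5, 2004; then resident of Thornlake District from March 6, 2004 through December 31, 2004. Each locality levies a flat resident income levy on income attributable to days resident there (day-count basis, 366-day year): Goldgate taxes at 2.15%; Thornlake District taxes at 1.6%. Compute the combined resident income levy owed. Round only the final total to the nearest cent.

Goldgate, January 1 – March 5, 2004: 65 days → £36,000 × 2.15% × 65/366 = £137.4590
Thornlake District, March 6 – December 31, 2004: 301 days → £36,000 × 1.6% × 301/366 = £473.7049
Total = £611.1639

£611.16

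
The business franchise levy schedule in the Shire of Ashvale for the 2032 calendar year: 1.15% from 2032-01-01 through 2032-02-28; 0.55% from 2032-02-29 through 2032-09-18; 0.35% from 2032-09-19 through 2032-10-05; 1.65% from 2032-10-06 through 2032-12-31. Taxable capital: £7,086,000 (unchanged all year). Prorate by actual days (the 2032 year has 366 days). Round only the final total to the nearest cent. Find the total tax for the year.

£63,696.56

2032-01-01 to 2032-02-28: 59 days at 1.15% → £7,086,000 × 1.15% × 59/366 = £13,136.2049
2032-02-29 to 2032-09-18: 203 days at 0.55% → £7,086,000 × 0.55% × 203/366 = £21,616.1721
2032-09-19 to 2032-10-05: 17 days at 0.35% → £7,086,000 × 0.35% × 17/366 = £1,151.9590
2032-10-06 to 2032-12-31: 87 days at 1.65% → £7,086,000 × 1.65% × 87/366 = £27,792.2213
Total = £63,696.5574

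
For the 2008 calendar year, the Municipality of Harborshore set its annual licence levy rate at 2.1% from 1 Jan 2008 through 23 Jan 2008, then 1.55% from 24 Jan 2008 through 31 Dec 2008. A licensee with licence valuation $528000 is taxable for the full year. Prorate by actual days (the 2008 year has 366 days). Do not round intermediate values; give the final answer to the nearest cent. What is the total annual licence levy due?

$8366.49

1 Jan – 23 Jan 2008: 23 days at 2.1% → $528000 × 2.1% × 23/366 = $696.7869
24 Jan – 31 Dec 2008: 343 days at 1.55% → $528000 × 1.55% × 343/366 = $7669.7049
Total = $8366.4918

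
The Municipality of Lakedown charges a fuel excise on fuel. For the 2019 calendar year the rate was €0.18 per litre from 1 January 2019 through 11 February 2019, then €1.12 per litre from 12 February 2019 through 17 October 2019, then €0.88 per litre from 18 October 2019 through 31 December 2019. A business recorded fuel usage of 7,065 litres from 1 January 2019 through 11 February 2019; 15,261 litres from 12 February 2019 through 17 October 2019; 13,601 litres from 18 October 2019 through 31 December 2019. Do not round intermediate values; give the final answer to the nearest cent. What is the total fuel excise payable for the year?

€30,332.90

1 January – 11 February 2019: 7,065 litres at €0.18/litre → €1,271.70
12 February – 17 October 2019: 15,261 litres at €1.12/litre → €17,092.32
18 October – 31 December 2019: 13,601 litres at €0.88/litre → €11,968.88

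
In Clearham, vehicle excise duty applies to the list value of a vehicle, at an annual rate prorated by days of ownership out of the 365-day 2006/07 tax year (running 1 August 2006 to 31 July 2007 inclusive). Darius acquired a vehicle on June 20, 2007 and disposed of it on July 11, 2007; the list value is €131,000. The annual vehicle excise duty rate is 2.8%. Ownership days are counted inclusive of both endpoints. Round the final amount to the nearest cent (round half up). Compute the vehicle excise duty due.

Days held (June 20 – July 11, 2007): 22 out of 365
Tax = €131,000 × 2.8% × 22/365 = €221.0849

€221.08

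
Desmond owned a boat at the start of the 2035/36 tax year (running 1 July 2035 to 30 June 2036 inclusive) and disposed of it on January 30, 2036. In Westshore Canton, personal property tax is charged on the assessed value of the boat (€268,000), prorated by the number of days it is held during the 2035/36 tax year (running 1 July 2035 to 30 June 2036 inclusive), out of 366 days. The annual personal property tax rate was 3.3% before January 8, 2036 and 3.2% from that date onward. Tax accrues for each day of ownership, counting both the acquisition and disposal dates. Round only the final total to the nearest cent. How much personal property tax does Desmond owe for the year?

€5,154.24

July 1, 2035 – January 7, 2036: 191 days at 3.3% → €268,000 × 3.3% × 191/366 = €4,615.3115
January 8 – January 30, 2036: 23 days at 3.2% → €268,000 × 3.2% × 23/366 = €538.9290
Total = €5,154.2404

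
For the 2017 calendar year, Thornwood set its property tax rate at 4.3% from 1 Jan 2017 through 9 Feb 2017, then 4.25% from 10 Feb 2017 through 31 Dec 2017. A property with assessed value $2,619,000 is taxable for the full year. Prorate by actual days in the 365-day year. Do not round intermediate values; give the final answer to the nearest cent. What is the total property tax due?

1 Jan – 9 Feb 2017: 40 days at 4.3% → $2,619,000 × 4.3% × 40/365 = $12,341.5890
10 Feb – 31 Dec 2017: 325 days at 4.25% → $2,619,000 × 4.25% × 325/365 = $99,109.4178
Total = $111,451.0068

$111,451.01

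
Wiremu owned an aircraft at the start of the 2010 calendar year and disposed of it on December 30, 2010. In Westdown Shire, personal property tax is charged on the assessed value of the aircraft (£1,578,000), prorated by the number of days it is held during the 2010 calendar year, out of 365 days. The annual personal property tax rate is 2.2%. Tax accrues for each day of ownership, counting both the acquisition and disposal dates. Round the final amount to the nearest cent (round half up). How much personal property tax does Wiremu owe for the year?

Days held (January 1 – December 30, 2010): 364 out of 365
Tax = £1,578,000 × 2.2% × 364/365 = £34,620.8877

£34,620.89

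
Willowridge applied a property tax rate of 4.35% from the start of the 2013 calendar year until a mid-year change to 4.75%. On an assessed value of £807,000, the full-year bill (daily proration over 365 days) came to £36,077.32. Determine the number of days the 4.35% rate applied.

Let d = days at the first rate; then 365 − d days at the second rate.
£807,000 × [4.35%·d + 4.75%·(365−d)] / 365 = £36,077.32
Solving gives d = 255, so the new rate took effect on 13 September 2013.

255 days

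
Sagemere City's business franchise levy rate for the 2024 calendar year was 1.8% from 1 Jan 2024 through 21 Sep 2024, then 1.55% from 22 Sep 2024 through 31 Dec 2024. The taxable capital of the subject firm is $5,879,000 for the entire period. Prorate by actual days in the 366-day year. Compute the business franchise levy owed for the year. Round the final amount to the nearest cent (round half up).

1 Jan – 21 Sep 2024: 265 days at 1.8% → $5,879,000 × 1.8% × 265/366 = $76,619.7541
22 Sep – 31 Dec 2024: 101 days at 1.55% → $5,879,000 × 1.55% × 101/366 = $25,146.3784
Total = $101,766.1325

$101,766.13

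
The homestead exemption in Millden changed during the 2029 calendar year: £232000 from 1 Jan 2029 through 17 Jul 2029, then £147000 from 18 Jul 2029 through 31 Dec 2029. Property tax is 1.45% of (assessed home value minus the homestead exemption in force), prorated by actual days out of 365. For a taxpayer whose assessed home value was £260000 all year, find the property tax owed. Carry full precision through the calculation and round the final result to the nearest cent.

£969.91

1 Jan – 17 Jul 2029: 198 days, exemption £232000 → (£260000 − £232000) × 1.45% × 198/365 = £220.2411
18 Jul – 31 Dec 2029: 167 days, exemption £147000 → (£260000 − £147000) × 1.45% × 167/365 = £749.6699
Total = £969.9110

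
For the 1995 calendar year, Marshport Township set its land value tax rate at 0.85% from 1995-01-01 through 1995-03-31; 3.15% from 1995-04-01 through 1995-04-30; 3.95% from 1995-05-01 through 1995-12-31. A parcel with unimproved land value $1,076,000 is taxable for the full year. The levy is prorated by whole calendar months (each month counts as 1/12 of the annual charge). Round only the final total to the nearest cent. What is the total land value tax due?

$33,445.67

1995-01-01 to 1995-03-31: 3 months at 0.85% → $1,076,000 × 0.85% × 3/12 = $2,286.5000
1995-04-01 to 1995-04-30: 1 month at 3.15% → $1,076,000 × 3.15% × 1/12 = $2,824.5000
1995-05-01 to 1995-12-31: 8 months at 3.95% → $1,076,000 × 3.95% × 8/12 = $28,334.6667
Total = $33,445.6667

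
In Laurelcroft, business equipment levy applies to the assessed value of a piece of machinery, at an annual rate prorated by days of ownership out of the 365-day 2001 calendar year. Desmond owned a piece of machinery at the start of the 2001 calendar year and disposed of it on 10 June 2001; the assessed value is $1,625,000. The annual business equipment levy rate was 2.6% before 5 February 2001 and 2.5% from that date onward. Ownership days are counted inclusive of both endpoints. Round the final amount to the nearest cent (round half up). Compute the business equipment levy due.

1 January – 4 February 2001: 35 days at 2.6% → $1,625,000 × 2.6% × 35/365 = $4,051.3699
5 February – 10 June 2001: 126 days at 2.5% → $1,625,000 × 2.5% × 126/365 = $14,023.9726
Total = $18,075.3425

$18,075.34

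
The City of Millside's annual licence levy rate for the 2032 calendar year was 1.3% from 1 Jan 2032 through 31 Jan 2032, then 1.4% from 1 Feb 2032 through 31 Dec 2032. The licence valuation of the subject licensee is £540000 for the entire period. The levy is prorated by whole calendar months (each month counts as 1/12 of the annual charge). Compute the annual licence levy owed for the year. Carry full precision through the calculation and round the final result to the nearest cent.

1 Jan – 31 Jan 2032: 1 month at 1.3% → £540000 × 1.3% × 1/12 = £585.0000
1 Feb – 31 Dec 2032: 11 months at 1.4% → £540000 × 1.4% × 11/12 = £6930.0000
Total = £7515.0000

£7515.00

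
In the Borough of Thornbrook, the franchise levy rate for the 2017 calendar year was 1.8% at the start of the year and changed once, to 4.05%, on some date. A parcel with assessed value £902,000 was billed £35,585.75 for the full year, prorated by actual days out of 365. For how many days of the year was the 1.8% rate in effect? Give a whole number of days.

Let d = days at the first rate; then 365 − d days at the second rate.
£902,000 × [1.8%·d + 4.05%·(365−d)] / 365 = £35,585.75
Solving gives d = 17, so the new rate took effect on 18 Jan 2017.

17 days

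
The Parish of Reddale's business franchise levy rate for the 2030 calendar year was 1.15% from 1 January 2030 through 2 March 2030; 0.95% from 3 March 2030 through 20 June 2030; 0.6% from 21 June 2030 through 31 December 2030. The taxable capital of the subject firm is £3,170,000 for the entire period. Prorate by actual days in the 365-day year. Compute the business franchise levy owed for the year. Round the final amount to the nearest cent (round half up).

£25,277.49

1 January – 2 March 2030: 61 days at 1.15% → £3,170,000 × 1.15% × 61/365 = £6,092.4795
3 March – 20 June 2030: 110 days at 0.95% → £3,170,000 × 0.95% × 110/365 = £9,075.7534
21 June – 31 December 2030: 194 days at 0.6% → £3,170,000 × 0.6% × 194/365 = £10,109.2603
Total = £25,277.4932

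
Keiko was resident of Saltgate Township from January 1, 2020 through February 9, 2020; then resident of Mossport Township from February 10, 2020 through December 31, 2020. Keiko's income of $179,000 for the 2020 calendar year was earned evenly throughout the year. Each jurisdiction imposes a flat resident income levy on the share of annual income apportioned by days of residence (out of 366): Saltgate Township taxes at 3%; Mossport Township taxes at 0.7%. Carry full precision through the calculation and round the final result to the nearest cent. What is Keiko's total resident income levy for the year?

Saltgate Township, January 1 – February 9, 2020: 40 days → $179,000 × 3% × 40/366 = $586.8852
Mossport Township, February 10 – December 31, 2020: 326 days → $179,000 × 0.7% × 326/366 = $1,116.0601
Total = $1,702.9454

$1,702.95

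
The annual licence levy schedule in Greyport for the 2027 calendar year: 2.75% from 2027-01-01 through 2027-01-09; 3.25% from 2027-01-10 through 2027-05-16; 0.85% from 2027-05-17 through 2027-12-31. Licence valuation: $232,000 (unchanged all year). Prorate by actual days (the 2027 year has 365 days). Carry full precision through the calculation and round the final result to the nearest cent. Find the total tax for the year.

$4,018.05

2027-01-01 to 2027-01-09: 9 days at 2.75% → $232,000 × 2.75% × 9/365 = $157.3151
2027-01-10 to 2027-05-16: 127 days at 3.25% → $232,000 × 3.25% × 127/365 = $2,623.5068
2027-05-17 to 2027-12-31: 229 days at 0.85% → $232,000 × 0.85% × 229/365 = $1,237.2274
Total = $4,018.0493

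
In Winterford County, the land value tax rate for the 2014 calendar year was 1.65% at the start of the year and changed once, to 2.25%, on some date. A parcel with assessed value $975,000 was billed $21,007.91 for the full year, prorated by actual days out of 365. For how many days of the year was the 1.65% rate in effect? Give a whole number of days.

58 days

Let d = days at the first rate; then 365 − d days at the second rate.
$975,000 × [1.65%·d + 2.25%·(365−d)] / 365 = $21,007.91
Solving gives d = 58, so the new rate took effect on 28 February 2014.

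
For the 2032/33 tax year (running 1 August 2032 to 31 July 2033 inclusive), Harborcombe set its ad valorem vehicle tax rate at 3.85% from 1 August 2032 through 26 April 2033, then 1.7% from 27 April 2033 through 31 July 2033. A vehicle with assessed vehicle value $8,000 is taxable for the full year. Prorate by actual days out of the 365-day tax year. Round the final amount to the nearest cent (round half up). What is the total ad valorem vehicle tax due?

$262.76

1 August 2032 – 26 April 2033: 269 days at 3.85% → $8,000 × 3.85% × 269/365 = $226.9918
27 April – 31 July 2033: 96 days at 1.7% → $8,000 × 1.7% × 96/365 = $35.7699
Total = $262.7616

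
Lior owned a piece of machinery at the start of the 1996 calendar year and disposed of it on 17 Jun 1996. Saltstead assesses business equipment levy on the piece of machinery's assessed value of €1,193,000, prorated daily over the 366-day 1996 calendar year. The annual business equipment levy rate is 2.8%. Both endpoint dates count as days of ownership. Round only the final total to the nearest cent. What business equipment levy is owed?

€15,424.25

Days held (1 Jan – 17 Jun 1996): 169 out of 366
Tax = €1,193,000 × 2.8% × 169/366 = €15,424.2514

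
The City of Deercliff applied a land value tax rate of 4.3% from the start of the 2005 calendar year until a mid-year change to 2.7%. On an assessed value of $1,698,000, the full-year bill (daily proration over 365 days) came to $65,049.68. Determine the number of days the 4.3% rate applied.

Let d = days at the first rate; then 365 − d days at the second rate.
$1,698,000 × [4.3%·d + 2.7%·(365−d)] / 365 = $65,049.68
Solving gives d = 258, so the new rate took effect on 16 Sep 2005.

258 days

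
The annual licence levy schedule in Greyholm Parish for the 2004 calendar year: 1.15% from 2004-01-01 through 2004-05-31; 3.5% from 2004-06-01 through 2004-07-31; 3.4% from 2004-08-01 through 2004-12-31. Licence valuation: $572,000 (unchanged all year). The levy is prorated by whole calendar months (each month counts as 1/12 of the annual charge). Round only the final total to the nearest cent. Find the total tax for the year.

2004-01-01 to 2004-05-31: 5 months at 1.15% → $572,000 × 1.15% × 5/12 = $2,740.8333
2004-06-01 to 2004-07-31: 2 months at 3.5% → $572,000 × 3.5% × 2/12 = $3,336.6667
2004-08-01 to 2004-12-31: 5 months at 3.4% → $572,000 × 3.4% × 5/12 = $8,103.3333
Total = $14,180.8333

$14,180.83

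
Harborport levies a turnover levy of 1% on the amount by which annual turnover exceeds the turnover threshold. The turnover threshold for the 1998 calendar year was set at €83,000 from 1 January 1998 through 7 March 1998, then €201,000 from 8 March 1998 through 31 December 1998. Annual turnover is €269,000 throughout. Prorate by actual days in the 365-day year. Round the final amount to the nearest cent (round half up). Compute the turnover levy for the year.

1 January – 7 March 1998: 66 days, exemption €83,000 → (€269,000 − €83,000) × 1% × 66/365 = €336.3288
8 March – 31 December 1998: 299 days, exemption €201,000 → (€269,000 − €201,000) × 1% × 299/365 = €557.0411
Total = €893.3699

€893.37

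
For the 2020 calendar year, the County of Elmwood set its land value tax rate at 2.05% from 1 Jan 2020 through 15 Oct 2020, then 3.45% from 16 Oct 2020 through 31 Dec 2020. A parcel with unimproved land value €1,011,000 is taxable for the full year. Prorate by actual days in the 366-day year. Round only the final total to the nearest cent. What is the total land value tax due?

€23,703.25

1 Jan – 15 Oct 2020: 289 days at 2.05% → €1,011,000 × 2.05% × 289/366 = €16,365.2172
16 Oct – 31 Dec 2020: 77 days at 3.45% → €1,011,000 × 3.45% × 77/366 = €7,338.0369
Total = €23,703.2541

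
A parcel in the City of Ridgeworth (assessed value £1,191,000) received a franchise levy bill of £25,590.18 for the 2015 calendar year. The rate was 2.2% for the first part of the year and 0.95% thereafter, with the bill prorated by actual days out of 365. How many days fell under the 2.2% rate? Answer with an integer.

350 days

Let d = days at the first rate; then 365 − d days at the second rate.
£1,191,000 × [2.2%·d + 0.95%·(365−d)] / 365 = £25,590.18
Solving gives d = 350, so the new rate took effect on December 17, 2015.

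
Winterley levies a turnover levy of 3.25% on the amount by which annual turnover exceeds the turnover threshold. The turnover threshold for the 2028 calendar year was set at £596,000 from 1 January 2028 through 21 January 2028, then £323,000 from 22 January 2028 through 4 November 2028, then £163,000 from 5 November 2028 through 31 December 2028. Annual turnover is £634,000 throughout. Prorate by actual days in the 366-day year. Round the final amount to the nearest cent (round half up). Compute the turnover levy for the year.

1 January – 21 January 2028: 21 days, exemption £596,000 → (£634,000 − £596,000) × 3.25% × 21/366 = £70.8607
22 January – 4 November 2028: 288 days, exemption £323,000 → (£634,000 − £323,000) × 3.25% × 288/366 = £7,953.4426
5 November – 31 December 2028: 57 days, exemption £163,000 → (£634,000 − £163,000) × 3.25% × 57/366 = £2,383.9549
Total = £10,408.2582

£10,408.26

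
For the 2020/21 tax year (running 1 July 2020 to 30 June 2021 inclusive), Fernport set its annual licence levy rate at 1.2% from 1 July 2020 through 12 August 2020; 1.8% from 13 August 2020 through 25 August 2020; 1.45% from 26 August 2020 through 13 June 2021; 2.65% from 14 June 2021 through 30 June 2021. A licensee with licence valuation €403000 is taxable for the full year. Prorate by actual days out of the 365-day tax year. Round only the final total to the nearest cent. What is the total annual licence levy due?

1 July – 12 August 2020: 43 days at 1.2% → €403000 × 1.2% × 43/365 = €569.7205
13 August – 25 August 2020: 13 days at 1.8% → €403000 × 1.8% × 13/365 = €258.3616
26 August 2020 – 13 June 2021: 292 days at 1.45% → €403000 × 1.45% × 292/365 = €4674.8000
14 June – 30 June 2021: 17 days at 2.65% → €403000 × 2.65% × 17/365 = €497.4014
Total = €6000.2836

€6000.28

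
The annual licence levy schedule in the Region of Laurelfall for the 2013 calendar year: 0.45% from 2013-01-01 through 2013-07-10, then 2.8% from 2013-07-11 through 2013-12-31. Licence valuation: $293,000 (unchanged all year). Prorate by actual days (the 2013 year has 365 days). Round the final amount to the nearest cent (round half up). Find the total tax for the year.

2013-01-01 to 2013-07-10: 191 days at 0.45% → $293,000 × 0.45% × 191/365 = $689.9548
2013-07-11 to 2013-12-31: 174 days at 2.8% → $293,000 × 2.8% × 174/365 = $3,910.9479
Total = $4,600.9027

$4,600.90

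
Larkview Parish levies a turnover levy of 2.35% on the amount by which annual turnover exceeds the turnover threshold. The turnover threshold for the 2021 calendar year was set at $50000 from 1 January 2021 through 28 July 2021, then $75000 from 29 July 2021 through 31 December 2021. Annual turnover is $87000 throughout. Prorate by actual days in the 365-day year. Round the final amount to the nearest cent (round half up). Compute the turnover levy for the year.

$618.40

1 January – 28 July 2021: 209 days, exemption $50000 → ($87000 − $50000) × 2.35% × 209/365 = $497.8781
29 July – 31 December 2021: 156 days, exemption $75000 → ($87000 − $75000) × 2.35% × 156/365 = $120.5260
Total = $618.4041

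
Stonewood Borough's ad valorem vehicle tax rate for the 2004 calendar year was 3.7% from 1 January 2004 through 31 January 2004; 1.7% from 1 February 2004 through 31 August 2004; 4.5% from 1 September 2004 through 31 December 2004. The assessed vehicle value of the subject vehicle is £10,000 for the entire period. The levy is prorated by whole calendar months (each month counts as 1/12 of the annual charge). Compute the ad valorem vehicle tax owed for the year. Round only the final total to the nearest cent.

£280.00

1 January – 31 January 2004: 1 month at 3.7% → £10,000 × 3.7% × 1/12 = £30.8333
1 February – 31 August 2004: 7 months at 1.7% → £10,000 × 1.7% × 7/12 = £99.1667
1 September – 31 December 2004: 4 months at 4.5% → £10,000 × 4.5% × 4/12 = £150.0000
Total = £280.0000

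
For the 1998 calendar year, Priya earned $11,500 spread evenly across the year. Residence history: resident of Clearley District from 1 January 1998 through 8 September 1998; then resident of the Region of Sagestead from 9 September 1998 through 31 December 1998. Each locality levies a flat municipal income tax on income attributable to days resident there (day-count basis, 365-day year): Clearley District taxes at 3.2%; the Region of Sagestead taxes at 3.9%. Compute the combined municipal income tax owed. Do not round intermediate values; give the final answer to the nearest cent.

Clearley District, 1 January – 8 September 1998: 251 days → $11,500 × 3.2% × 251/365 = $253.0630
The Region of Sagestead, 9 September – 31 December 1998: 114 days → $11,500 × 3.9% × 114/365 = $140.0795
Total = $393.1425

$393.14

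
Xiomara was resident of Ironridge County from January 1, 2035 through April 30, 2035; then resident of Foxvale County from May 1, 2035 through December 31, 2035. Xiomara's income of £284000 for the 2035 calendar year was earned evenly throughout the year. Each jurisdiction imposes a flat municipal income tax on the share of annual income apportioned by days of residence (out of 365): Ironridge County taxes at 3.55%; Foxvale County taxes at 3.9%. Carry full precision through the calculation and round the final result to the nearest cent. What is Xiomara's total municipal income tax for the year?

Ironridge County, January 1 – April 30, 2035: 120 days → £284000 × 3.55% × 120/365 = £3314.6301
Foxvale County, May 1 – December 31, 2035: 245 days → £284000 × 3.9% × 245/365 = £7434.5753
Total = £10749.2055

£10749.21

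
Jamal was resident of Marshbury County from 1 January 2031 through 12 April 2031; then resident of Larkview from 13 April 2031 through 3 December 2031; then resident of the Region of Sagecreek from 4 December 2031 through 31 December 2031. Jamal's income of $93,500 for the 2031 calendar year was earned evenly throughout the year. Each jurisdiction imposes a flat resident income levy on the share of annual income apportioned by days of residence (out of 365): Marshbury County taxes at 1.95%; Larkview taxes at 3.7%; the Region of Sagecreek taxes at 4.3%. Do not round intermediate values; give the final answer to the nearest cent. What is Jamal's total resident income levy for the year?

Marshbury County, 1 January – 12 April 2031: 102 days → $93,500 × 1.95% × 102/365 = $509.5110
Larkview, 13 April – 3 December 2031: 235 days → $93,500 × 3.7% × 235/365 = $2,227.3493
The Region of Sagecreek, 4 December – 31 December 2031: 28 days → $93,500 × 4.3% × 28/365 = $308.4219
Total = $3,045.2822

$3,045.28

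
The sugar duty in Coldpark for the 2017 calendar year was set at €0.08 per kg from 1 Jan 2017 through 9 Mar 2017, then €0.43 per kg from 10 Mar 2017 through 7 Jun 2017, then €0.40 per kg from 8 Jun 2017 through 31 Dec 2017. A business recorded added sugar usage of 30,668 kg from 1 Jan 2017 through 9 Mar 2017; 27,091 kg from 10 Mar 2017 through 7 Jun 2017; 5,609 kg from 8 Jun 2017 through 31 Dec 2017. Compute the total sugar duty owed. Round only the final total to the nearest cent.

1 Jan – 9 Mar 2017: 30,668 kg at €0.08/kg → €2,453.44
10 Mar – 7 Jun 2017: 27,091 kg at €0.43/kg → €11,649.13
8 Jun – 31 Dec 2017: 5,609 kg at €0.40/kg → €2,243.60

€16,346.17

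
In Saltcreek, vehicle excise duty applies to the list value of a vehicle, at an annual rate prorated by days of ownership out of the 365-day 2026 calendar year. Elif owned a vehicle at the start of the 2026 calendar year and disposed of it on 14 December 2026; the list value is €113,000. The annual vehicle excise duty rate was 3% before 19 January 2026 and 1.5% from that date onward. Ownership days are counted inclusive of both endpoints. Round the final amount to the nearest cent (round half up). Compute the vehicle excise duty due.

1 January – 18 January 2026: 18 days at 3% → €113,000 × 3% × 18/365 = €167.1781
19 January – 14 December 2026: 330 days at 1.5% → €113,000 × 1.5% × 330/365 = €1,532.4658
Total = €1,699.6438

€1,699.64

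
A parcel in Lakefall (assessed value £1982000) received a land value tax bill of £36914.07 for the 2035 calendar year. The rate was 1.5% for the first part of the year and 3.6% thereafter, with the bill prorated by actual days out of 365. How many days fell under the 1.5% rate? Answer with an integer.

Let d = days at the first rate; then 365 − d days at the second rate.
£1982000 × [1.5%·d + 3.6%·(365−d)] / 365 = £36914.07
Solving gives d = 302, so the new rate took effect on October 30, 2035.

302 days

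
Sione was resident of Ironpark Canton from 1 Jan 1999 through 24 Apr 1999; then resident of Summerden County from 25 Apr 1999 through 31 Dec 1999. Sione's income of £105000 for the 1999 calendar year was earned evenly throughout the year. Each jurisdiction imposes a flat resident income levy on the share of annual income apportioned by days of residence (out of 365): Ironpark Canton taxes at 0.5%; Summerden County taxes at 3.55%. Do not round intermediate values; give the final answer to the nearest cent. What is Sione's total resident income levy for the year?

Ironpark Canton, 1 Jan – 24 Apr 1999: 114 days → £105000 × 0.5% × 114/365 = £163.9726
Summerden County, 25 Apr – 31 Dec 1999: 251 days → £105000 × 3.55% × 251/365 = £2563.2945
Total = £2727.2671

£2727.27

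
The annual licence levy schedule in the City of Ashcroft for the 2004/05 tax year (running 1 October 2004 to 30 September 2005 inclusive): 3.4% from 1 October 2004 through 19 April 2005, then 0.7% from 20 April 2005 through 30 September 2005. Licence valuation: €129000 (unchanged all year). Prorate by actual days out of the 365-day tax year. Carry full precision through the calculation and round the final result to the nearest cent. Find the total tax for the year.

1 October 2004 – 19 April 2005: 201 days at 3.4% → €129000 × 3.4% × 201/365 = €2415.3041
20 April – 30 September 2005: 164 days at 0.7% → €129000 × 0.7% × 164/365 = €405.7315
Total = €2821.0356

€2821.04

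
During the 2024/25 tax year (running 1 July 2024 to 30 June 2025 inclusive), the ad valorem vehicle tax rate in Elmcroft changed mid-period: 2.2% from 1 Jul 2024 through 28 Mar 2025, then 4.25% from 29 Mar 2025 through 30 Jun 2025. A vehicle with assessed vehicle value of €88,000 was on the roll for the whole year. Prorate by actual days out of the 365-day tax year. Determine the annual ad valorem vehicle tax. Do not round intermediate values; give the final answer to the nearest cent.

€2,400.59

1 Jul 2024 – 28 Mar 2025: 271 days at 2.2% → €88,000 × 2.2% × 271/365 = €1,437.4137
29 Mar – 30 Jun 2025: 94 days at 4.25% → €88,000 × 4.25% × 94/365 = €963.1781
Total = €2,400.5918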